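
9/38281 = 9/38281 = 0.00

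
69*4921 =339549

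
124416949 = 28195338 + 96221611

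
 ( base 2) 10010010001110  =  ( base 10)9358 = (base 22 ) j78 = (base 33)8JJ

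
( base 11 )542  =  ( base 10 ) 651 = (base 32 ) KB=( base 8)1213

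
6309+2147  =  8456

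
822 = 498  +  324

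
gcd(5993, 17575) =1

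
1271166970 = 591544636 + 679622334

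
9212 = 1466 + 7746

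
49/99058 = 49/99058 =0.00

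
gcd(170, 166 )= 2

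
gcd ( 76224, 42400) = 32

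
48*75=3600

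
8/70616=1/8827 = 0.00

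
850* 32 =27200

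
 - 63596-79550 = -143146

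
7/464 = 7/464 = 0.02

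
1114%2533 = 1114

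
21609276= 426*50726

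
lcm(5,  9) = 45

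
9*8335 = 75015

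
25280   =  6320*4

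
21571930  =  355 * 60766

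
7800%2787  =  2226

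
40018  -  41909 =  - 1891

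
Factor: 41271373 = 11^1 * 13^1*257^1*1123^1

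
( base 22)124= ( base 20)16c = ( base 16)214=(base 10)532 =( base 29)IA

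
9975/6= 1662+1/2   =  1662.50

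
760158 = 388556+371602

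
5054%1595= 269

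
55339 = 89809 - 34470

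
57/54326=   57/54326 = 0.00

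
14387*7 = 100709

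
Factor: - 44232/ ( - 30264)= 13^( - 1 )*19^1 = 19/13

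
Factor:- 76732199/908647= - 167^(-1)*3691^1*5441^ ( - 1 )*20789^1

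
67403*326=21973378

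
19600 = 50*392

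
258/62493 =86/20831 = 0.00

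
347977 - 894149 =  - 546172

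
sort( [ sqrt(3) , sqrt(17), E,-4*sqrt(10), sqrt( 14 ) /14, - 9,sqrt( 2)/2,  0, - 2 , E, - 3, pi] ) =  [-4*sqrt( 10 ), - 9,-3,-2, 0, sqrt(14 )/14, sqrt( 2) /2,sqrt(3 ), E, E,  pi,  sqrt(17)] 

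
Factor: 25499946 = 2^1 * 3^1*43^1*98837^1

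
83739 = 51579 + 32160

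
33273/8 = 4159  +  1/8 = 4159.12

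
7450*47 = 350150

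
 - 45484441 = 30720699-76205140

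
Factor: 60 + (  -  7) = 53=53^1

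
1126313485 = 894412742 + 231900743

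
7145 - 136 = 7009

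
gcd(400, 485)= 5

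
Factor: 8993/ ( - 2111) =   -  17^1*23^2*2111^ ( - 1) 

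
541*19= 10279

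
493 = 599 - 106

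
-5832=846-6678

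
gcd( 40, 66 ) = 2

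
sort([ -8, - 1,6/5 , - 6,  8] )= [ - 8, - 6,-1, 6/5, 8] 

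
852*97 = 82644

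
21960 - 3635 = 18325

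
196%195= 1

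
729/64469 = 729/64469 = 0.01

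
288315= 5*57663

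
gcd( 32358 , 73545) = 3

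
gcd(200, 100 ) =100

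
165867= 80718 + 85149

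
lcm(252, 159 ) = 13356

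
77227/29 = 2663 = 2663.00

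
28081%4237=2659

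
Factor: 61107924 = 2^2*3^1*5092327^1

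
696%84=24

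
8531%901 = 422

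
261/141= 87/47= 1.85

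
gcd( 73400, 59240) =40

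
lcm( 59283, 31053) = 652113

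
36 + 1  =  37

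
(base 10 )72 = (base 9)80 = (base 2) 1001000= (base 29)2e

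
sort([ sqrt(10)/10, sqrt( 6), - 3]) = [-3,  sqrt(10)/10,sqrt(6)]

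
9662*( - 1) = - 9662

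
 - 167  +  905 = 738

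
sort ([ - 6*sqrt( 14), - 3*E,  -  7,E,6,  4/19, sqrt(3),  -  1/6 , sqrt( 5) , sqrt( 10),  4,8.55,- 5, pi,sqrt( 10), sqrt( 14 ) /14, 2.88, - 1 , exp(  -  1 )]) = [ - 6 * sqrt (14), - 3*E, - 7, - 5, -1, - 1/6,4/19  ,  sqrt(14 ) /14,exp( - 1),sqrt(3),  sqrt( 5 ) , E,2.88,pi,sqrt(10 ), sqrt(10),4,6,8.55]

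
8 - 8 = 0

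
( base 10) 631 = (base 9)771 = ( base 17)232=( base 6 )2531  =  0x277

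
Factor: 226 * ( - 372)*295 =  - 2^3 * 3^1* 5^1*31^1*59^1*113^1=   -  24801240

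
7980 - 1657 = 6323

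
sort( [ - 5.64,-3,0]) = [ - 5.64,-3,0]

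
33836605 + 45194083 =79030688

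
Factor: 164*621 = 2^2*3^3*23^1*41^1  =  101844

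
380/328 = 1  +  13/82 =1.16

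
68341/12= 5695 + 1/12  =  5695.08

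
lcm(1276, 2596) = 75284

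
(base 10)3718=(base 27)52J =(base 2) 111010000110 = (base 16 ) e86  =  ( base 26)5D0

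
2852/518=1426/259 = 5.51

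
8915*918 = 8183970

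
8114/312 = 4057/156= 26.01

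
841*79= 66439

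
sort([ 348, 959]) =[348, 959 ] 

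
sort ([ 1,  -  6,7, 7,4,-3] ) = [ - 6, - 3, 1,  4 , 7,7]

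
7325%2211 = 692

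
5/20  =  1/4 = 0.25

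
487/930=487/930 = 0.52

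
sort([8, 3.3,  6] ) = [3.3, 6 , 8]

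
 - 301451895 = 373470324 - 674922219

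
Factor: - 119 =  - 7^1*17^1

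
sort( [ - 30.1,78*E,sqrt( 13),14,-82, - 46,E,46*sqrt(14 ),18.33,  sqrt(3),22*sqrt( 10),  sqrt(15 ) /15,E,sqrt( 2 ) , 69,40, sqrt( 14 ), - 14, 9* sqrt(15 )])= [ - 82, - 46, - 30.1, - 14, sqrt( 15)/15,sqrt(2),sqrt( 3),E,E,  sqrt( 13),sqrt( 14), 14,18.33,9 * sqrt( 15),40,69,22*sqrt(10),46*sqrt( 14 ),78*E] 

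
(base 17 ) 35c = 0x3C4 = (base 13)592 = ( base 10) 964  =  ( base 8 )1704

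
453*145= 65685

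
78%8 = 6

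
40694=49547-8853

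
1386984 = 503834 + 883150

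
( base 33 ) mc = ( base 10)738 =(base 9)1010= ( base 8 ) 1342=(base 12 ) 516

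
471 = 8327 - 7856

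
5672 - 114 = 5558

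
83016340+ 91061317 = 174077657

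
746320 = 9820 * 76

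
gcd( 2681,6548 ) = 1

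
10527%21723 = 10527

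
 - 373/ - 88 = 4  +  21/88 = 4.24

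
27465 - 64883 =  - 37418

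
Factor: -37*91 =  - 3367 = -7^1*13^1*37^1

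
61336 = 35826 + 25510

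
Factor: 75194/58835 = 262/205  =  2^1*5^ (-1 )*41^(-1 )*131^1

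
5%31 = 5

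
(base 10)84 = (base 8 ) 124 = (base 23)3f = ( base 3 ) 10010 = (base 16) 54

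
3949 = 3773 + 176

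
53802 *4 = 215208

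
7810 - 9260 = - 1450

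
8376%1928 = 664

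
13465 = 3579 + 9886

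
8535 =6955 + 1580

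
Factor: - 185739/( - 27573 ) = 613/91 = 7^( - 1) * 13^( - 1 ) * 613^1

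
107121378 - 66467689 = 40653689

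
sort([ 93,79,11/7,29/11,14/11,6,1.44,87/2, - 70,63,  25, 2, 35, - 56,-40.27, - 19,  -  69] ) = [ -70 ,-69,-56 , - 40.27, - 19,14/11, 1.44,11/7, 2,29/11,6, 25,35,87/2,63,79, 93]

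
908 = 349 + 559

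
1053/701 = 1053/701 = 1.50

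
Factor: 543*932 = 2^2*3^1*181^1*233^1 = 506076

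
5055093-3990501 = 1064592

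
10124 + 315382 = 325506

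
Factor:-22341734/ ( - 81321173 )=2^1*11170867^1*81321173^(-1)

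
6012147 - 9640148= - 3628001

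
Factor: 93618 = 2^1* 3^2*7^1 * 743^1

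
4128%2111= 2017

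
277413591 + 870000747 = 1147414338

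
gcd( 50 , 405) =5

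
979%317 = 28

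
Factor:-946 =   -  2^1*11^1*43^1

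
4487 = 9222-4735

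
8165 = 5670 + 2495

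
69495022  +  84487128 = 153982150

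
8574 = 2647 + 5927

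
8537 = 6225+2312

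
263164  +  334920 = 598084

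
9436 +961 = 10397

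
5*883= 4415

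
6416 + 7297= 13713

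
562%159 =85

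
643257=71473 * 9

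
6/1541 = 6/1541 =0.00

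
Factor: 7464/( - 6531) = -8/7 = - 2^3*7^ ( - 1) 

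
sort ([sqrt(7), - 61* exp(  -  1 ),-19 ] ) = [ -61*exp(  -  1),-19, sqrt(7 )] 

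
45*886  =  39870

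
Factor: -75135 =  - 3^1*5^1*5009^1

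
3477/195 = 17+54/65 = 17.83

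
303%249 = 54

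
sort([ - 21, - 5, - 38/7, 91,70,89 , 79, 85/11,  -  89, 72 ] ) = [ - 89,- 21, - 38/7 , - 5,85/11,70,  72, 79,89  ,  91 ]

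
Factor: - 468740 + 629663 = 160923 = 3^1*7^1*79^1 * 97^1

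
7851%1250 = 351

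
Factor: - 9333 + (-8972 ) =  -  18305 = - 5^1* 7^1*523^1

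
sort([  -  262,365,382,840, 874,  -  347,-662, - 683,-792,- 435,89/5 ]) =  [ - 792, - 683, - 662, - 435, - 347, - 262, 89/5, 365,382 , 840,874] 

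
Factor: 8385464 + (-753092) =2^2*3^1*  11^1*67^1*863^1  =  7632372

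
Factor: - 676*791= - 534716=- 2^2*7^1*13^2*113^1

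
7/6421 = 7/6421= 0.00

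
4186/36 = 2093/18 = 116.28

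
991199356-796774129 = 194425227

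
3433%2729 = 704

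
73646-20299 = 53347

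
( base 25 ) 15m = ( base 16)304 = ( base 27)11g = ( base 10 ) 772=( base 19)22c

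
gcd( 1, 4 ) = 1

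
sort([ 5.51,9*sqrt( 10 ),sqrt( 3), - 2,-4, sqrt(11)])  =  [ - 4, - 2,sqrt(3), sqrt(11), 5.51,9*sqrt( 10)]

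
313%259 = 54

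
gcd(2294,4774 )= 62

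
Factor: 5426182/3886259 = 2^1*13^( - 1)*1553^1*1747^1*298943^( - 1) 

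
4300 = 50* 86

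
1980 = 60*33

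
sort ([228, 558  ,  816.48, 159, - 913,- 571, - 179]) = [ - 913, -571, - 179,159 , 228,558, 816.48]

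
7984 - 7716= 268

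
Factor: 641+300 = 941=941^1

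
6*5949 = 35694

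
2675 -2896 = - 221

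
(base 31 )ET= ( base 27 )H4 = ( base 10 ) 463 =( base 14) 251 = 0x1CF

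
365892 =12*30491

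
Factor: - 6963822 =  - 2^1*3^2 *71^1*5449^1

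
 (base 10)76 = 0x4c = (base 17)48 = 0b1001100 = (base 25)31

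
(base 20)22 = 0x2A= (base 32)1A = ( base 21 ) 20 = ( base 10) 42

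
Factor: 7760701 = 13^1 * 596977^1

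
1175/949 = 1175/949 = 1.24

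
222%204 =18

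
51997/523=51997/523 = 99.42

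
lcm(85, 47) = 3995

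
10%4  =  2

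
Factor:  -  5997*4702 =-28197894 = - 2^1*3^1*1999^1 * 2351^1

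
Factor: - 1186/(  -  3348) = 2^ (  -  1 )*3^( - 3)*31^( - 1) * 593^1 = 593/1674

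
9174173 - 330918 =8843255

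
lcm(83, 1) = 83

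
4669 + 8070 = 12739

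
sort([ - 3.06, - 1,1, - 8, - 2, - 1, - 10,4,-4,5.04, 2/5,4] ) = [ - 10, - 8,  -  4,  -  3.06 ,- 2, - 1, - 1,2/5,1,4,4,5.04] 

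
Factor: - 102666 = -2^1 * 3^1*71^1*  241^1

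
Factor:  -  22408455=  - 3^1*5^1*97^1*15401^1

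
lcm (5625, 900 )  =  22500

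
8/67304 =1/8413=0.00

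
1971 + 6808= 8779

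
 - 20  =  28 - 48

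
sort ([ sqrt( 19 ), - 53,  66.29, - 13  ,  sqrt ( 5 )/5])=[-53, - 13, sqrt(5) /5,sqrt ( 19 ), 66.29]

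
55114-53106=2008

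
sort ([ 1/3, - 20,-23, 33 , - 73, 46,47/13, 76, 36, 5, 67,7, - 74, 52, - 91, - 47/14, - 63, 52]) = [ - 91, -74, - 73, -63,-23, - 20, - 47/14, 1/3,47/13,  5, 7 , 33,36, 46, 52, 52, 67,  76]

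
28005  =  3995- - 24010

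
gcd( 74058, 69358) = 2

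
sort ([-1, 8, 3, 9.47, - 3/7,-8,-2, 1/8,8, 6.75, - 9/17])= [ - 8, - 2,-1, - 9/17, - 3/7, 1/8, 3 , 6.75,8, 8, 9.47 ]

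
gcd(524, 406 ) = 2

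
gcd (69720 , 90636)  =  6972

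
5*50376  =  251880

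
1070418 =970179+100239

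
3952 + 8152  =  12104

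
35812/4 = 8953 = 8953.00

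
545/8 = 68 + 1/8 = 68.12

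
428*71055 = 30411540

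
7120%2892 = 1336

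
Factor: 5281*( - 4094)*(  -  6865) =2^1* 5^1* 23^1*89^1 * 1373^1*5281^1 = 148424142110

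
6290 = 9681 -3391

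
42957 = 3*14319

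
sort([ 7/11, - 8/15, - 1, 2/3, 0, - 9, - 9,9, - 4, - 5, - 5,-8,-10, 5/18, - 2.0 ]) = [ - 10, - 9, -9, -8,- 5, - 5, - 4, - 2.0, -1, - 8/15, 0,5/18,7/11 , 2/3 , 9 ] 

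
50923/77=661 +26/77 = 661.34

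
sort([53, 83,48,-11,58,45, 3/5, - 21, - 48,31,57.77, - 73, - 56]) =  [ - 73, - 56, - 48, - 21, - 11,3/5,31, 45,48 , 53,57.77,58,83]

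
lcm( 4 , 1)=4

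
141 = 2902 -2761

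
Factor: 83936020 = 2^2*5^1*7^2*41^1 *2089^1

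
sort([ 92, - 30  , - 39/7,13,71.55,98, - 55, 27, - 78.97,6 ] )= [ - 78.97, - 55,-30, - 39/7, 6,13,27, 71.55, 92, 98 ] 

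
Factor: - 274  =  -2^1*137^1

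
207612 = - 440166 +647778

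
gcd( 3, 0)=3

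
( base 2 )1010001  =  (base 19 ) 45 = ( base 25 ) 36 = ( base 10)81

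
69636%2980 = 1096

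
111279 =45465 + 65814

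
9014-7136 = 1878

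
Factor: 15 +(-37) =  -22= - 2^1*11^1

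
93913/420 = 223+253/420 = 223.60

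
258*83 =21414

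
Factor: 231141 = 3^1*77047^1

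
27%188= 27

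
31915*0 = 0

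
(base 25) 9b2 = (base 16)170e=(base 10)5902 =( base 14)2218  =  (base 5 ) 142102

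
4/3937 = 4/3937 = 0.00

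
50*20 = 1000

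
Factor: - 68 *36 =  - 2^4*3^2*17^1 = -2448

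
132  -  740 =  - 608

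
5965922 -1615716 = 4350206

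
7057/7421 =7057/7421 = 0.95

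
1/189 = 1/189 = 0.01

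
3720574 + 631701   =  4352275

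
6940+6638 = 13578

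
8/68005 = 8/68005=0.00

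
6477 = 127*51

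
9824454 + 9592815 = 19417269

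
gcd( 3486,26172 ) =6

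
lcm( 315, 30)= 630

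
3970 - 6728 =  - 2758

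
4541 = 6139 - 1598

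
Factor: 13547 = 19^1*23^1*31^1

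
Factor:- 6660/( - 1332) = 5  =  5^1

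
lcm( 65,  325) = 325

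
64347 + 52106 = 116453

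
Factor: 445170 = 2^1*3^1*5^1*11^1 * 19^1*71^1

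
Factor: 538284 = 2^2* 3^1 * 31^1*1447^1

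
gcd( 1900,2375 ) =475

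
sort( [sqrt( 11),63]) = [ sqrt(11), 63]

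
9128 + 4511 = 13639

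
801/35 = 22  +  31/35 =22.89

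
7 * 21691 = 151837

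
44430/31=1433 + 7/31 = 1433.23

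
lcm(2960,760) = 56240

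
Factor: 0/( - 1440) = 0 = 0^1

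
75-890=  - 815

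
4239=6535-2296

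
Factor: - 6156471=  - 3^1*2052157^1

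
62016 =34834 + 27182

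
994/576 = 1+209/288 = 1.73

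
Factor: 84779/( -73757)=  - 17^1*4987^1*73757^( - 1)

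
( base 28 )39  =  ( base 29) 36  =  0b1011101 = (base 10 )93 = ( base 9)113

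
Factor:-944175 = -3^1*5^2 * 12589^1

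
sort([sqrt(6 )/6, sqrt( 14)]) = [sqrt(6 ) /6, sqrt( 14) ]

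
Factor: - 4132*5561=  - 2^2*67^1*83^1*1033^1 = -  22978052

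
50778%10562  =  8530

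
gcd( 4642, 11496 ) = 2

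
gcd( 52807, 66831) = 1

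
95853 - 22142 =73711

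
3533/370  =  3533/370 = 9.55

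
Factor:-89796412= - 2^2*29^1*774107^1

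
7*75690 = 529830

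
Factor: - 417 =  - 3^1*139^1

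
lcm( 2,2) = 2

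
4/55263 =4/55263 = 0.00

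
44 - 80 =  - 36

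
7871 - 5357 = 2514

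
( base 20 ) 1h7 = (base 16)2EB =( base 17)29G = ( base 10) 747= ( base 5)10442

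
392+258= 650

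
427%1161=427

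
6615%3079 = 457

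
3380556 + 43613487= 46994043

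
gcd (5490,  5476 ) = 2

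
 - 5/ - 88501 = 5/88501 =0.00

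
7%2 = 1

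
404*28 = 11312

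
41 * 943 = 38663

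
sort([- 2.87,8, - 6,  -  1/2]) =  [-6, - 2.87, - 1/2,8]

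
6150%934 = 546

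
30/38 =15/19 = 0.79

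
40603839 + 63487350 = 104091189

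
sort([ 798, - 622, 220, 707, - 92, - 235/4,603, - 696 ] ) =[ - 696, - 622, - 92, - 235/4,220,603, 707, 798]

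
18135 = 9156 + 8979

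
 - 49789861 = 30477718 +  - 80267579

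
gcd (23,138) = 23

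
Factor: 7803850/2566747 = 2^1*5^2*17^1 * 9181^1 * 2566747^( - 1)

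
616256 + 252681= 868937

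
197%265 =197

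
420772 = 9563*44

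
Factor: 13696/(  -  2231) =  - 2^7 *23^ (-1 ) * 97^(- 1)*107^1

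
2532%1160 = 212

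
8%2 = 0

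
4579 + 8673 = 13252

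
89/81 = 1 + 8/81= 1.10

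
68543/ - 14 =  - 68543/14  =  - 4895.93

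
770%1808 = 770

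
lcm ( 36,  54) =108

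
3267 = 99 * 33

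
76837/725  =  105 + 712/725 = 105.98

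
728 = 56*13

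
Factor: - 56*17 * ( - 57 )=2^3  *  3^1 * 7^1 * 17^1 * 19^1= 54264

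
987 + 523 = 1510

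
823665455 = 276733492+546931963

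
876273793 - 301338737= 574935056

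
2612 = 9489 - 6877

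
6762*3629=24539298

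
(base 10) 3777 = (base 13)1947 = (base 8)7301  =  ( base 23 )735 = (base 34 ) 393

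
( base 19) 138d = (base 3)102010021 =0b1111110101011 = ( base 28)A9F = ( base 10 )8107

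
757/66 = 11 +31/66 = 11.47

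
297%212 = 85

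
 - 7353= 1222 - 8575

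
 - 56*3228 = -180768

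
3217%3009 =208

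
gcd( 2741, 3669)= 1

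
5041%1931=1179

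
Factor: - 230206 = -2^1*31^1*47^1 * 79^1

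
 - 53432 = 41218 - 94650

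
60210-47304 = 12906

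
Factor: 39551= 39551^1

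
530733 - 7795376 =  - 7264643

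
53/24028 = 53/24028 =0.00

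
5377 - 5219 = 158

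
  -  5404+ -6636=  - 12040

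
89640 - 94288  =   - 4648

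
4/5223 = 4/5223 = 0.00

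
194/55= 3 + 29/55 = 3.53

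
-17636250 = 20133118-37769368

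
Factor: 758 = 2^1*379^1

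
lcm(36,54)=108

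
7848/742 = 10+214/371 = 10.58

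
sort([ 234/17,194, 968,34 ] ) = [ 234/17,34,194, 968]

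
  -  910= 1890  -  2800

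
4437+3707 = 8144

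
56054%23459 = 9136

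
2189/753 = 2189/753 = 2.91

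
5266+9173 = 14439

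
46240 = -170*( - 272)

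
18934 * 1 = 18934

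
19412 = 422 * 46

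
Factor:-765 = - 3^2*5^1*17^1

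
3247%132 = 79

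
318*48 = 15264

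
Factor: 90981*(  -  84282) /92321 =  - 2^1*3^3*11^2*19^( - 1 ) * 43^(  -  1)*113^( - 1 )*919^1*1277^1 = - 7668060642/92321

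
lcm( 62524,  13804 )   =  1062908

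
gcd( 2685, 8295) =15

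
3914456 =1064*3679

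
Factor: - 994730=  -  2^1*5^1*11^1*9043^1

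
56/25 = 2  +  6/25= 2.24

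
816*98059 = 80016144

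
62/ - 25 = - 62/25 = -  2.48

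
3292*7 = 23044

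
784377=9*87153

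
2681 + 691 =3372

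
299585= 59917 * 5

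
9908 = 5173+4735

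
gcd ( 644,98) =14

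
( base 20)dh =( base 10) 277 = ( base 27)a7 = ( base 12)1B1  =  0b100010101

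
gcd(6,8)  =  2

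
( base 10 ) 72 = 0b1001000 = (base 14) 52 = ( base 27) 2i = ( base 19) 3F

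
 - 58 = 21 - 79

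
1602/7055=1602/7055 = 0.23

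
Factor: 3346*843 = 2^1*3^1*  7^1*239^1*281^1 = 2820678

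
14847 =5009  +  9838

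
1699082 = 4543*374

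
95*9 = 855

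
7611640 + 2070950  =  9682590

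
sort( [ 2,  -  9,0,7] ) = [  -  9 , 0,2, 7 ]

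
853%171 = 169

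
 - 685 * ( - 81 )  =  55485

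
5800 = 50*116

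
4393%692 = 241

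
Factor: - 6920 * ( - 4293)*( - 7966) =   -  2^4 * 3^4 * 5^1 * 7^1*53^1 * 173^1*569^1 = - 236650422960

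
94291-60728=33563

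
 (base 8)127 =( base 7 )153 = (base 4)1113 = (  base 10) 87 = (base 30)2R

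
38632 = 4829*8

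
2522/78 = 97/3 = 32.33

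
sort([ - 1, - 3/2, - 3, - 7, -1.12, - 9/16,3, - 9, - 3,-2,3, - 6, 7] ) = [ - 9, - 7, -6, -3, - 3,  -  2,- 3/2, - 1.12, - 1,-9/16,3,3 , 7 ] 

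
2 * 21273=42546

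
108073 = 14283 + 93790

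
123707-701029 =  - 577322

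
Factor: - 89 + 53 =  - 36  =  - 2^2*3^2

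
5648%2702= 244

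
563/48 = 11 + 35/48 = 11.73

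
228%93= 42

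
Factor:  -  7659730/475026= - 3829865/237513 = - 3^( - 1 )*5^1*13^1*41^( - 1 )*1931^( - 1)*58921^1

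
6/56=3/28 =0.11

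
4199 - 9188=-4989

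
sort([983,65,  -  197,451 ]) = [  -  197, 65,451,983]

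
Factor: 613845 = 3^3*5^1*  4547^1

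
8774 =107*82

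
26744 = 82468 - 55724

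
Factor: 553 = 7^1 * 79^1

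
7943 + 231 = 8174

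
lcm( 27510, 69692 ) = 1045380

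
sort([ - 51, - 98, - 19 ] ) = [ - 98, - 51, - 19 ]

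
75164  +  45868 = 121032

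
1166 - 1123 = 43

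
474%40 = 34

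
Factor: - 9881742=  - 2^1*3^1 * 13^1*151^1*839^1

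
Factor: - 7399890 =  - 2^1*3^3*5^1 * 27407^1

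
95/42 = 95/42 = 2.26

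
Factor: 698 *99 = 2^1*3^2* 11^1*349^1 =69102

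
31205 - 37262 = -6057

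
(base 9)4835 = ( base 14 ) 144c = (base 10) 3596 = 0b111000001100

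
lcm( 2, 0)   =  0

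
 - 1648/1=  - 1648 = - 1648.00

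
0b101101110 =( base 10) 366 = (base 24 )f6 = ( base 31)BP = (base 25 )eg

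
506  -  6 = 500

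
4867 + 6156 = 11023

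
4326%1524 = 1278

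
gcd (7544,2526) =2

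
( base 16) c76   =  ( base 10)3190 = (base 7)12205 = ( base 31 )39S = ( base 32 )33m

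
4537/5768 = 4537/5768 = 0.79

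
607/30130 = 607/30130 = 0.02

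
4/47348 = 1/11837 =0.00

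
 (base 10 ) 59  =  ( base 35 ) 1O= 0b111011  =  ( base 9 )65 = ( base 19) 32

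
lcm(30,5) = 30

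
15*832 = 12480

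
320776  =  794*404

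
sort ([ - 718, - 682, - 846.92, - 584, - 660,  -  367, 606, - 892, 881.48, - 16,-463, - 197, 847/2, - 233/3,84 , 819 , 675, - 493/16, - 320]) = [ - 892, - 846.92,-718, - 682, - 660, - 584, -463, - 367, - 320, - 197, - 233/3, - 493/16, - 16,  84, 847/2, 606, 675, 819, 881.48 ]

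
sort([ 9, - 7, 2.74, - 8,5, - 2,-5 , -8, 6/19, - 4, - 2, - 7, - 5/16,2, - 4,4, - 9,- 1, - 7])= [ - 9, - 8, - 8,  -  7,  -  7, - 7, - 5, - 4, - 4, - 2, - 2,  -  1, - 5/16, 6/19, 2,2.74,4,5,9 ]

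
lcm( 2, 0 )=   0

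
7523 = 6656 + 867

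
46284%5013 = 1167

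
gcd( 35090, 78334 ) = 2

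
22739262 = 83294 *273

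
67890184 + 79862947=147753131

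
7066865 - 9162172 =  - 2095307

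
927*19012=17624124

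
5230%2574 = 82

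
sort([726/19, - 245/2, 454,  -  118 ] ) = [ - 245/2,-118, 726/19,454]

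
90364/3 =90364/3 = 30121.33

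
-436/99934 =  - 218/49967 = -0.00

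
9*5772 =51948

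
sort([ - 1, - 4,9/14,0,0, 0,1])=[ - 4,-1,0,0,0, 9/14  ,  1] 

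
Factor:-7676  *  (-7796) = 2^4*19^1*101^1*1949^1 = 59842096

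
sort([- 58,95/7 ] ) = [ - 58,95/7 ] 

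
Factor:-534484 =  - 2^2*47^1*2843^1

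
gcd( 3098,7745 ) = 1549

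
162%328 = 162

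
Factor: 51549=3^1*17183^1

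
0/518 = 0 = 0.00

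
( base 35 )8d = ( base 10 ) 293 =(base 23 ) CH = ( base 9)355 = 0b100100101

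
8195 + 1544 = 9739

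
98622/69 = 32874/23 = 1429.30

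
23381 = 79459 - 56078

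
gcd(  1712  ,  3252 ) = 4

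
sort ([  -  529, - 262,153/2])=[-529, - 262,153/2 ] 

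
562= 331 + 231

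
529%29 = 7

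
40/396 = 10/99 = 0.10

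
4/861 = 4/861 = 0.00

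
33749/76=33749/76=444.07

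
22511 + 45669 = 68180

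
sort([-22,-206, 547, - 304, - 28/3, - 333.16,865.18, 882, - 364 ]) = [ - 364, - 333.16, - 304, - 206, - 22, -28/3,547,  865.18, 882]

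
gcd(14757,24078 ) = 3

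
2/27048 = 1/13524 =0.00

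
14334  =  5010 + 9324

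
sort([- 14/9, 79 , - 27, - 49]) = [ -49, - 27, - 14/9, 79 ]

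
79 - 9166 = - 9087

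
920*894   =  822480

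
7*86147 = 603029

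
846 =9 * 94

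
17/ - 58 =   -  1 + 41/58 = - 0.29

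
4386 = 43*102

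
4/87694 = 2/43847=0.00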